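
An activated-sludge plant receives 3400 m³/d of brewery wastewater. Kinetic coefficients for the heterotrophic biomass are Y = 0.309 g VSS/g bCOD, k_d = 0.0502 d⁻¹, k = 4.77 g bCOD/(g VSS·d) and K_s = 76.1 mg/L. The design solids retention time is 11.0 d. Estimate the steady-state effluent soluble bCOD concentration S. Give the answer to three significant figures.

Effluent substrate depends only on kinetics and SRT: S = K_s(1 + k_d θ_c) / [θ_c(Yk − k_d) − 1] = 76.1 × (1 + 0.0502 × 11.0) / [11.0 × (0.309 × 4.77 − 0.0502) − 1] = 118.1 / 14.66 = 8.057 mg/L.

S ≈ 8.06 mg/L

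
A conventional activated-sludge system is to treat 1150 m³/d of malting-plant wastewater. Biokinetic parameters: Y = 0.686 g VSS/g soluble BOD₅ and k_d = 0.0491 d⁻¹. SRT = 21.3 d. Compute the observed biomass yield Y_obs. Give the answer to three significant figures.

Correct the yield for decay: Y_obs = Y/(1 + k_d θ_c) = 0.686 / (1 + 0.0491 × 21.3) = 0.686 / 2.046 = 0.3353.

Y_obs ≈ 0.335 g VSS/g soluble BOD₅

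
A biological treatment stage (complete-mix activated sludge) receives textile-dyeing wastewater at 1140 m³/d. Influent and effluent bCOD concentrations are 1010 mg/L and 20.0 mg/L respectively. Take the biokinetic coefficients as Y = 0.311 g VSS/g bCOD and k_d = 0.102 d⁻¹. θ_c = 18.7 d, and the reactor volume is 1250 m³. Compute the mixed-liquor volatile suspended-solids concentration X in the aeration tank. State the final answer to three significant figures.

Solving the biomass balance for X: X = Y Q (S₀−S) θ_c / [V (1+k_d θ_c)] = 0.311 × 1140 × (1010 − 20.0) × 18.7 / [1250 × (1 + 0.102 × 18.7)] = 1806 mg/L.

X ≈ 1810 mg/L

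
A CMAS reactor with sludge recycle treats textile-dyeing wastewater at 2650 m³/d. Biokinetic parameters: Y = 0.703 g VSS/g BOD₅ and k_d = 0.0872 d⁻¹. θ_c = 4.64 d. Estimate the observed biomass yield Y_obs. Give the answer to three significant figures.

Y_obs ≈ 0.500 g VSS/g BOD₅

Y_obs = Y / (1 + k_d θ_c) = 0.703 / (1 + 0.0872 × 4.64) = 0.703 / 1.405 = 0.5005.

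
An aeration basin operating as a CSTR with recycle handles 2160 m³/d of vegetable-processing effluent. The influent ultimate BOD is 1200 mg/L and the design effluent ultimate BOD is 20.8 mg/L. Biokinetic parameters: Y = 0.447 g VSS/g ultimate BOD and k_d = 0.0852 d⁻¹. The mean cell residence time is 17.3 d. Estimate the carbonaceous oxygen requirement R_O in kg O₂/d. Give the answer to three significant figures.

Y_obs = Y / (1 + k_d θ_c) = 0.447 / (1 + 0.0852 × 17.3) = 0.447 / 2.474 = 0.1807.
Q·(S₀ − S) = 2160 × (1200 − 20.8) × 10⁻³ = 2547 kg/d removed.
Net sludge production P_X = 0.1807 × 2547 = 460.2 kg VSS/d.
Carbonaceous O₂ demand = substrate oxidised − cell-mass equivalent = 2547 − 1.42 × 460.2 = 1894 kg O₂/d.

R_O ≈ 1890 kg O₂/d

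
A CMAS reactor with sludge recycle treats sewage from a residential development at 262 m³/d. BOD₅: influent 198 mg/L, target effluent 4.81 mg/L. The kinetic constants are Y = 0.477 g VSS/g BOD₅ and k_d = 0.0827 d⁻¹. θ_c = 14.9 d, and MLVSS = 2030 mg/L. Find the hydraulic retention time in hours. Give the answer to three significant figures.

Rearranging the biomass balance for a CMAS with decay, V = Y·Q·ΔS·θ_c / [X·(1+k_d θ_c)] = 0.477 × 262 × (198 − 4.81) × 14.9 / [2030 × (1 + 0.0827 × 14.9)] = 3.6×10^5 / 4531 = 79.39 m³.
HRT = V/Q = 79.39 m³ / 262 m³·d⁻¹ = 0.3030 d × 24 = 7.272 h.

τ ≈ 7.27 h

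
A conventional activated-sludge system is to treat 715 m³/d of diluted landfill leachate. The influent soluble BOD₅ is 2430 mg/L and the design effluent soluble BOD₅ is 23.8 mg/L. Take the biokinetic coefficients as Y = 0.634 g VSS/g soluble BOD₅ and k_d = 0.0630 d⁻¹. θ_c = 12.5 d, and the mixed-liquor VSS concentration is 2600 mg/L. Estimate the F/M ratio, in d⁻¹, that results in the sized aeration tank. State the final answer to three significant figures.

From the SRT design equation V = Y Q (S₀−S) θ_c / [X (1 + k_d θ_c)] = 0.634 × 715 × (2430 − 23.8) × 12.5 / [2600 × (1 + 0.0630 × 12.5)] = 1.36×10^7 / 4648 = 2934 m³.
Food-to-microorganism ratio F/M = Q S₀ / (V X) = 715 × 2430 / (2934 × 2600) = 0.2278 d⁻¹.

F/M ≈ 0.228 d⁻¹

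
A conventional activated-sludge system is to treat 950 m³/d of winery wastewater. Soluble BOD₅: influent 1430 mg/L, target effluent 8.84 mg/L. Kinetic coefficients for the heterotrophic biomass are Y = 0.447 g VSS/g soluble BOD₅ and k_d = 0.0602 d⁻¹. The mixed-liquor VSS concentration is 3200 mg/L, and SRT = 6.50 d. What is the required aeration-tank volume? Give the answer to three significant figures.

V ≈ 881 m³

Steady-state biomass mass balance: V·X·(1 + k_d·θ_c) = Y·Q·(S₀ − S)·θ_c, so V = 0.447 × 950 × (1430 − 8.84) × 6.50 / [3200 × (1 + 0.0602 × 6.50)] = 3.92×10^6 / 4452 = 881.1 m³.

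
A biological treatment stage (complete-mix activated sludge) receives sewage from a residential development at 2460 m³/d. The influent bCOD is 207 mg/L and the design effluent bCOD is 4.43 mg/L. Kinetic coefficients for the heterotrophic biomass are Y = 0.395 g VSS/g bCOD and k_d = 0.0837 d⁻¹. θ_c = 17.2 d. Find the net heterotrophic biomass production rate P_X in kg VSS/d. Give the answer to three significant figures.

Observed yield with endogenous decay: Y_obs = Y / (1 + k_d·θ_c) = 0.395 / (1 + 0.0837 × 17.2) = 0.395 / 2.440 = 0.1619 g VSS/g bCOD.
ΔS = 207 − 4.43 = 202.6 mg/L, so the substrate removal rate is 2460 × 202.6/1000 = 498.3 kg bCOD/d.
So the net sludge growth is P_X = 0.1619 × 498.3 = 80.68 kg VSS/d.

P_X ≈ 80.7 kg VSS/d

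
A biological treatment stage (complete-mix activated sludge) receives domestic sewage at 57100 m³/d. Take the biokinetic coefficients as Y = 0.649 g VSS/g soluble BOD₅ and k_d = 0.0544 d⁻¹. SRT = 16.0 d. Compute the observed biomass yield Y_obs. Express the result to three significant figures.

Y_obs ≈ 0.347 g VSS/g soluble BOD₅

Correct the yield for decay: Y_obs = Y/(1 + k_d θ_c) = 0.649 / (1 + 0.0544 × 16.0) = 0.649 / 1.870 = 0.3470.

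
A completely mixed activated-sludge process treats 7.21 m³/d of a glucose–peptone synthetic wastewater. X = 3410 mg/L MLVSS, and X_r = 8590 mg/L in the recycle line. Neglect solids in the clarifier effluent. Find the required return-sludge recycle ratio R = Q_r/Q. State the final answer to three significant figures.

Mass balance around the secondary clarifier (neglecting effluent solids): R = X / (X_r − X) = 3410 / (8590 − 3410) = 0.6583.

R ≈ 0.658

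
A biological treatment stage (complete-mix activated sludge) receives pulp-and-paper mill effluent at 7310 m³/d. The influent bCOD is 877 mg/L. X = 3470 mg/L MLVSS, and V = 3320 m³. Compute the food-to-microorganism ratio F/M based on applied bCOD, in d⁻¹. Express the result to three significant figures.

F/M ≈ 0.556 d⁻¹

F/M = Q·S₀ / (V·X) = 7310 × 877 / (3320 × 3470) = 0.5565 g bCOD·(g VSS·d)⁻¹.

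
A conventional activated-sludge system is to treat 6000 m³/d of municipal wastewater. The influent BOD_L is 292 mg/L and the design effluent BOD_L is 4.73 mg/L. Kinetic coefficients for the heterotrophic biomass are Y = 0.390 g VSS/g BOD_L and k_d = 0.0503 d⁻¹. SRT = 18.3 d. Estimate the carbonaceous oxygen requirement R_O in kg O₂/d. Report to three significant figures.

R_O ≈ 1230 kg O₂/d

Correct the yield for decay: Y_obs = Y/(1 + k_d θ_c) = 0.390 / (1 + 0.0503 × 18.3) = 0.390 / 1.920 = 0.2031.
ΔS = 292 − 4.73 = 287.3 mg/L, so the substrate removal rate is 6000 × 287.3/1000 = 1724 kg BOD_L/d.
Biomass synthesised: P_X = Y_obs × 1724 = 350.0 kg VSS/d.
R_O = Q·ΔS − 1.42 P_X = 1724 − 497.0 = 1227 kg O₂/d.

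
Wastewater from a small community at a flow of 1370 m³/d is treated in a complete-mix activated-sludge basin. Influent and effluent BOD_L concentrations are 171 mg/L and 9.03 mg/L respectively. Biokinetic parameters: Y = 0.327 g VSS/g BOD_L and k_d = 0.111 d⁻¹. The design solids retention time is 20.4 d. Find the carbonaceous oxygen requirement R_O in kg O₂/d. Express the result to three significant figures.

R_O ≈ 190 kg O₂/d

Y_obs = Y / (1 + k_d θ_c) = 0.327 / (1 + 0.111 × 20.4) = 0.327 / 3.264 = 0.1002.
Mass of BOD_L removed per day: Q(S₀ − S) = 1370 × 162.0 g/m³ = 221.9 kg/d.
Biomass synthesised: P_X = Y_obs × 221.9 = 22.23 kg VSS/d.
R_O = Q·(S₀ − S) − 1.42·P_X = 221.9 − 1.42 × 22.23 = 190.3 kg O₂/d.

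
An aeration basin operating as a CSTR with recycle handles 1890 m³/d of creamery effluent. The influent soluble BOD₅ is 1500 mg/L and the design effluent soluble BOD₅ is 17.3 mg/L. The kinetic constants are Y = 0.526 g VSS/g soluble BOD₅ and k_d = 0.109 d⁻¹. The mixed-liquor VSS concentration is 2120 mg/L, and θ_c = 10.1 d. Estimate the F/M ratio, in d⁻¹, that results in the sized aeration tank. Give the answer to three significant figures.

F/M ≈ 0.400 d⁻¹

Steady-state biomass mass balance: V·X·(1 + k_d·θ_c) = Y·Q·(S₀ − S)·θ_c, so V = 0.526 × 1890 × (1500 − 17.3) × 10.1 / [2120 × (1 + 0.109 × 10.1)] = 1.49×10^7 / 4454 = 3343 m³.
F/M = applied load / biomass = Q·S₀/(V·X) = 1890 × 1500 / (3343 × 2120) = 0.4001 d⁻¹.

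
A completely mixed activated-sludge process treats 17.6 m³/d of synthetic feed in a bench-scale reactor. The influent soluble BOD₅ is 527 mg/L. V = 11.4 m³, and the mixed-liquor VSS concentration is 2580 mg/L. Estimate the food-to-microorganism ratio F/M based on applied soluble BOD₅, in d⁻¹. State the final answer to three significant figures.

F/M ≈ 0.315 d⁻¹

F/M = Q·S₀ / (V·X) = 17.6 × 527 / (11.40 × 2580) = 0.3154 g soluble BOD₅·(g VSS·d)⁻¹.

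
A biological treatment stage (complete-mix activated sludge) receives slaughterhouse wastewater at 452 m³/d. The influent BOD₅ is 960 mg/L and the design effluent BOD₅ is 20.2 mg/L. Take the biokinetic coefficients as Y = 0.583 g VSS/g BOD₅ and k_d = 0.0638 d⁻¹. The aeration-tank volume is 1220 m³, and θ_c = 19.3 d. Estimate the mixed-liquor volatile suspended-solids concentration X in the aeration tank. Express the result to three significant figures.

X ≈ 1760 mg/L

X = Y·Q·ΔS·θ_c / [V·(1 + k_d θ_c)] = 0.583 × 452 × (960 − 20.2) × 19.3 / [1220 × (1 + 0.0638 × 19.3)] = 1756 mg/L.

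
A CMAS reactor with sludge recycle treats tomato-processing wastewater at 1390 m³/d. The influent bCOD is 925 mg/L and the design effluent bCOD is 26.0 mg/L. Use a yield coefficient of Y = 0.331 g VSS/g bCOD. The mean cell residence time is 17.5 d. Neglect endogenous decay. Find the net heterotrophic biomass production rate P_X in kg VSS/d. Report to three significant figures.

No decay correction is needed, so Y_obs = Y = 0.331.
Q·(S₀ − S) = 1390 × (925 − 26.0) × 10⁻³ = 1250 kg/d removed.
P_X = Y_obs · Q(S₀ − S) = 0.3310 × 1250 = 413.6 kg VSS/d.

P_X ≈ 414 kg VSS/d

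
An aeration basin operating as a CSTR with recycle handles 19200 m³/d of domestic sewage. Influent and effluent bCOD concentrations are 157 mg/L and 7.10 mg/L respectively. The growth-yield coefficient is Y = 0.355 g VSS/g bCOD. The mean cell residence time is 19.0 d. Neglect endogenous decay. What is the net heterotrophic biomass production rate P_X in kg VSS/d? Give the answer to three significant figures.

No decay correction is needed, so Y_obs = Y = 0.355.
ΔS = 157 − 7.10 = 149.9 mg/L, so the substrate removal rate is 19200 × 149.9/1000 = 2878 kg bCOD/d.
P_X = Y_obs · Q(S₀ − S) = 0.3550 × 2878 = 1022 kg VSS/d.

P_X ≈ 1020 kg VSS/d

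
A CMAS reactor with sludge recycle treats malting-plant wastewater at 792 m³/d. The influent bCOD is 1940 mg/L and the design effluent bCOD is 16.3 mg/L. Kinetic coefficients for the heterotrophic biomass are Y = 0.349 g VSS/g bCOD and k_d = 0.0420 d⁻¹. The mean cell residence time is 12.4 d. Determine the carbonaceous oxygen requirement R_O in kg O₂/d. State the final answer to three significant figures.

R_O ≈ 1030 kg O₂/d

Correct the yield for decay: Y_obs = Y/(1 + k_d θ_c) = 0.349 / (1 + 0.0420 × 12.4) = 0.349 / 1.521 = 0.2295.
Q·(S₀ − S) = 792 × (1940 − 16.3) × 10⁻³ = 1524 kg/d removed.
Net sludge production P_X = 0.2295 × 1524 = 349.6 kg VSS/d.
Carbonaceous O₂ demand = substrate oxidised − cell-mass equivalent = 1524 − 1.42 × 349.6 = 1027 kg O₂/d.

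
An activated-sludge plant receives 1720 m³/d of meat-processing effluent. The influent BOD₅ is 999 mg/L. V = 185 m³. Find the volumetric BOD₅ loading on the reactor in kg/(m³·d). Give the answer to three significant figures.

L_v ≈ 9.29 kg BOD₅/(m³·d)

Volumetric loading L_v = Q·S₀ / V = 1720 × 999 g/m³ / 185.0 m³ = 9288 g/(m³·d) = 9.288 kg BOD₅/(m³·d).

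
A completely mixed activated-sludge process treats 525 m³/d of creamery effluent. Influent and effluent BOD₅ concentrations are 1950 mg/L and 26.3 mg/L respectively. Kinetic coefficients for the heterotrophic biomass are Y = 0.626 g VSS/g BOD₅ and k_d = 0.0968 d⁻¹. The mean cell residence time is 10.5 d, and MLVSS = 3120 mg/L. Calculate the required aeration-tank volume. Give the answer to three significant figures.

V ≈ 1060 m³

From the SRT design equation V = Y Q (S₀−S) θ_c / [X (1 + k_d θ_c)] = 0.626 × 525 × (1950 − 26.3) × 10.5 / [3120 × (1 + 0.0968 × 10.5)] = 6.64×10^6 / 6291 = 1055 m³.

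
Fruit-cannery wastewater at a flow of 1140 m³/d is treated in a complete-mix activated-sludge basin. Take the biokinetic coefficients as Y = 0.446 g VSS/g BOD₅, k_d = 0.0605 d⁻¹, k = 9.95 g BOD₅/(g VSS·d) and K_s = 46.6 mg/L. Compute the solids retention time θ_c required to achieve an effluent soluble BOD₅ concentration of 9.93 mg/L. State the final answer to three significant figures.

θ_c ≈ 1.39 d

At the target effluent, Y k S/(K_s+S) = 0.446×9.95×9.93/56.53 = 0.7795 d⁻¹.
1/θ_c = 0.7795 − 0.0605 = 0.7190 d⁻¹, so θ_c = 1.391 d.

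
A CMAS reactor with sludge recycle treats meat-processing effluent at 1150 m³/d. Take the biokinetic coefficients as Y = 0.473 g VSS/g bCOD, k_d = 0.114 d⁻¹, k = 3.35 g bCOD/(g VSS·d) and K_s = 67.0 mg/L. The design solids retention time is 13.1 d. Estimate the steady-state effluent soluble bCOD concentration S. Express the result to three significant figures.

Effluent substrate depends only on kinetics and SRT: S = K_s(1 + k_d θ_c) / [θ_c(Yk − k_d) − 1] = 67.0 × (1 + 0.114 × 13.1) / [13.1 × (0.473 × 3.35 − 0.114) − 1] = 167.1 / 18.26 = 9.147 mg/L.

S ≈ 9.15 mg/L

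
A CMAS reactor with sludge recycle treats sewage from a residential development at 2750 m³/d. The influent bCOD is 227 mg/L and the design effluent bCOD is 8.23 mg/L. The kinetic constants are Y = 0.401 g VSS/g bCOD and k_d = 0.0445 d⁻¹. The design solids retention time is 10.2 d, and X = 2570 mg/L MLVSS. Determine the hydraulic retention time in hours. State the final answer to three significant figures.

τ ≈ 5.75 h

Rearranging the biomass balance for a CMAS with decay, V = Y·Q·ΔS·θ_c / [X·(1+k_d θ_c)] = 0.401 × 2750 × (227 − 8.23) × 10.2 / [2570 × (1 + 0.0445 × 10.2)] = 2.46×10^6 / 3737 = 658.6 m³.
τ = V/Q = 658.6/2750 = 0.2395 d, or 5.747 h.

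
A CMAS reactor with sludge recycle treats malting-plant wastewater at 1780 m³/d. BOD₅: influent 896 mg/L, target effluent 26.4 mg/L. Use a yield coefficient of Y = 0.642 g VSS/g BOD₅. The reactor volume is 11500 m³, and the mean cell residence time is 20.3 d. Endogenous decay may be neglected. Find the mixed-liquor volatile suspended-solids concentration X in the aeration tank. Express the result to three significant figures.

From V·X = Y·Q·(S₀ − S)·θ_c (decay neglected): X = 0.642 × 1780 × (896 − 26.4) × 20.3 / 11500 = 1754 mg/L.

X ≈ 1750 mg/L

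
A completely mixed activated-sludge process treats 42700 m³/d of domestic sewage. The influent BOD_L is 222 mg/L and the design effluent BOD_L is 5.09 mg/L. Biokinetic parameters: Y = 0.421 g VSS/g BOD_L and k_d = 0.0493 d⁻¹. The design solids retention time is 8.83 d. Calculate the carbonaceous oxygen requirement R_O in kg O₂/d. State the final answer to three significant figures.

Correct the yield for decay: Y_obs = Y/(1 + k_d θ_c) = 0.421 / (1 + 0.0493 × 8.83) = 0.421 / 1.435 = 0.2933.
Substrate removed = Q·(S₀ − S) = 42700 m³/d × (222 − 5.09) g/m³ = 9.26×10^6 g/d = 9262 kg/d.
Biomass synthesised: P_X = Y_obs × 9262 = 2717 kg VSS/d.
R_O = Q·(S₀ − S) − 1.42·P_X = 9262 − 1.42 × 2717 = 5404 kg O₂/d.

R_O ≈ 5400 kg O₂/d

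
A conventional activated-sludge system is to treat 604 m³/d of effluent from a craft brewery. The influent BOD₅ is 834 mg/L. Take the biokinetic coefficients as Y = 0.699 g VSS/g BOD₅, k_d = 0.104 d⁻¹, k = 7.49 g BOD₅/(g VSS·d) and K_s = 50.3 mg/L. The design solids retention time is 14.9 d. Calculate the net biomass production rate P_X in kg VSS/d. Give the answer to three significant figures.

For a completely mixed reactor with recycle the Lawrence–McCarty relation gives S = K_s·(1 + k_d·θ_c) / [θ_c·(Y·k − k_d) − 1] = 50.3 × (1 + 0.104 × 14.9) / [14.9 × (0.699 × 7.49 − 0.104) − 1] = 128.2 / 75.46 = 1.700 mg/L.
Observed yield with endogenous decay: Y_obs = Y / (1 + k_d·θ_c) = 0.699 / (1 + 0.104 × 14.9) = 0.699 / 2.550 = 0.2742 g VSS/g BOD₅.
Q·(S₀ − S) = 604 × (834 − 1.70) × 10⁻³ = 502.7 kg/d removed.
So the net sludge growth is P_X = 0.2742 × 502.7 = 137.8 kg VSS/d.

P_X ≈ 138 kg VSS/d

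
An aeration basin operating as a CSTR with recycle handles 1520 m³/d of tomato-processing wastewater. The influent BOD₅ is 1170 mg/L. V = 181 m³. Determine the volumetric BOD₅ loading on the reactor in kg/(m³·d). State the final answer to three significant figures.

Applied BOD₅ load per unit volume = Q·S₀/V = (1520 × 1170/1000)/181.0 = 9.825 kg BOD₅·m⁻³·d⁻¹.

L_v ≈ 9.83 kg BOD₅/(m³·d)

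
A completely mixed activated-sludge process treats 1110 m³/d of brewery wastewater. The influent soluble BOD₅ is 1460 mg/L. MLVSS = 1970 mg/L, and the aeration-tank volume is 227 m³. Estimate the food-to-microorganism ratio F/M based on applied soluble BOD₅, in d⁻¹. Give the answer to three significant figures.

F/M ≈ 3.62 d⁻¹

F/M = Q·S₀ / (V·X) = 1110 × 1460 / (227.0 × 1970) = 3.624 g soluble BOD₅·(g VSS·d)⁻¹.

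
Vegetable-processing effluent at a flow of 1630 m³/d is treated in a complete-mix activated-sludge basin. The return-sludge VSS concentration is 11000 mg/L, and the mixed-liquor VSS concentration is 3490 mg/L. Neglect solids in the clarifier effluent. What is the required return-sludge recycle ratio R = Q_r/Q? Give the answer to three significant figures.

Solids balance on the clarifier gives (1+R)X = R·X_r, so R = X/(X_r − X) = 3490 / (11000 − 3490) = 0.4647.

R ≈ 0.465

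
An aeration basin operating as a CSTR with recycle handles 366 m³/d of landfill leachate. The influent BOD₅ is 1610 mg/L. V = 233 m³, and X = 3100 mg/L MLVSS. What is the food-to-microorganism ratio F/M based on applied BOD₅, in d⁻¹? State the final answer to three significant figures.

F/M ≈ 0.816 d⁻¹

Food-to-microorganism ratio F/M = Q S₀ / (V X) = 366 × 1610 / (233.0 × 3100) = 0.8158 d⁻¹.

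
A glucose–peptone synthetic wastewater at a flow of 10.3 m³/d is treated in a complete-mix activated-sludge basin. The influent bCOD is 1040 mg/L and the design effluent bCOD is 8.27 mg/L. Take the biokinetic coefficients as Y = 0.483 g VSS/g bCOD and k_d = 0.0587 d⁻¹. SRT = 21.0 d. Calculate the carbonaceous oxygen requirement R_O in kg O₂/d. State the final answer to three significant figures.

The observed yield is Y_obs = Y/(1 + k_d·θ_c) = 0.483 / (1 + 0.0587 × 21.0) = 0.483 / 2.233 = 0.2163 g VSS per g bCOD removed.
Substrate removed = Q·(S₀ − S) = 10.3 m³/d × (1040 − 8.27) g/m³ = 1.06×10^4 g/d = 10.63 kg/d.
Biomass synthesised: P_X = Y_obs × 10.63 = 2.299 kg VSS/d.
R_O = Q·(S₀ − S) − 1.42·P_X = 10.63 − 1.42 × 2.299 = 7.362 kg O₂/d.

R_O ≈ 7.36 kg O₂/d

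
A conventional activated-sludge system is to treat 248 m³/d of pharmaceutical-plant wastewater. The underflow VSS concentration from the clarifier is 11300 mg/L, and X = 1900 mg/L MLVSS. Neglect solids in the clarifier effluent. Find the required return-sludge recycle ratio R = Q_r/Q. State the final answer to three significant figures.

Solids balance on the clarifier gives (1+R)X = R·X_r, so R = X/(X_r − X) = 1900 / (11300 − 1900) = 0.2021.

R ≈ 0.202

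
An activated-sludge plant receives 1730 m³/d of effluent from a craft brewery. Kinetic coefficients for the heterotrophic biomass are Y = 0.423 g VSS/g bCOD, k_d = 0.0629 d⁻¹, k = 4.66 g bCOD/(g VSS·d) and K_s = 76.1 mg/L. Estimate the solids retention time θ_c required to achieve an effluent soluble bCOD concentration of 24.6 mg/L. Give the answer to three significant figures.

At the target effluent, Y k S/(K_s+S) = 0.423×4.66×24.6/100.7 = 0.4815 d⁻¹.
θ_c = 1/(μ − k_d) = 1/(0.4815 − 0.0629) = 1/0.4186 = 2.389 d.

θ_c ≈ 2.39 d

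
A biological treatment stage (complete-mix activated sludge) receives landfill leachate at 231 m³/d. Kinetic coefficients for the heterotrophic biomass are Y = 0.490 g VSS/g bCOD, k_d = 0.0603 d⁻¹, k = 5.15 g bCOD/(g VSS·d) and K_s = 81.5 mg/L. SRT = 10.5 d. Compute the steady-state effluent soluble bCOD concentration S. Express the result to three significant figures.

From the Monod/SRT balance for a CMAS, S = K_s·(1+k_d θ_c)/[θ_c·(Y k − k_d) − 1] = 81.5 × (1 + 0.0603 × 10.5) / [10.5 × (0.490 × 5.15 − 0.0603) − 1] = 133.1 / 24.86 = 5.353 mg/L.

S ≈ 5.35 mg/L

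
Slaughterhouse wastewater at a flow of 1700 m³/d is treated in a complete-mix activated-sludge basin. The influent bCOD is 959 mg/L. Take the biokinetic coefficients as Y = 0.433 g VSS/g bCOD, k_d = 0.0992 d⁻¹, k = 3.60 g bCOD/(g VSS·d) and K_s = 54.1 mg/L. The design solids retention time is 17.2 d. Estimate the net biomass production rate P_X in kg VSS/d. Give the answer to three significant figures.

P_X ≈ 259 kg VSS/d

Effluent substrate depends only on kinetics and SRT: S = K_s(1 + k_d θ_c) / [θ_c(Yk − k_d) − 1] = 54.1 × (1 + 0.0992 × 17.2) / [17.2 × (0.433 × 3.60 − 0.0992) − 1] = 146.4 / 24.11 = 6.074 mg/L.
Y_obs = Y / (1 + k_d θ_c) = 0.433 / (1 + 0.0992 × 17.2) = 0.433 / 2.706 = 0.1600.
Substrate removed = Q·(S₀ − S) = 1700 m³/d × (959 − 6.07) g/m³ = 1.62×10^6 g/d = 1620 kg/d.
Net biomass production P_X = Y_obs × Q·(S₀ − S) = 0.1600 × 1620 = 259.2 kg VSS/d.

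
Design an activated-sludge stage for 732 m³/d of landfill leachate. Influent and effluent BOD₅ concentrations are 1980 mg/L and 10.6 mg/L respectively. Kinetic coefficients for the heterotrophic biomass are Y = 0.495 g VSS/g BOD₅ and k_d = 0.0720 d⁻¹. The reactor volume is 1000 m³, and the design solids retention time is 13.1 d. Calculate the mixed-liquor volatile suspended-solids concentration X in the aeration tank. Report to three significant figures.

Solving the biomass balance for X: X = Y Q (S₀−S) θ_c / [V (1+k_d θ_c)] = 0.495 × 732 × (1980 − 10.6) × 13.1 / [1000 × (1 + 0.0720 × 13.1)] = 4811 mg/L.

X ≈ 4810 mg/L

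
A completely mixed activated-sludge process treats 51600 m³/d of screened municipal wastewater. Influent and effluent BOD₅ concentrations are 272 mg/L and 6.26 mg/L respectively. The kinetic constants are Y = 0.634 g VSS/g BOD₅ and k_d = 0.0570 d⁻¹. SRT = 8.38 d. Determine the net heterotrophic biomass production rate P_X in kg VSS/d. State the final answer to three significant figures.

Observed yield with endogenous decay: Y_obs = Y / (1 + k_d·θ_c) = 0.634 / (1 + 0.0570 × 8.38) = 0.634 / 1.478 = 0.4291 g VSS/g BOD₅.
Mass of BOD₅ removed per day: Q(S₀ − S) = 51600 × 265.7 g/m³ = 13712 kg/d.
P_X = Y_obs · Q(S₀ − S) = 0.4291 × 13712 = 5883 kg VSS/d.

P_X ≈ 5880 kg VSS/d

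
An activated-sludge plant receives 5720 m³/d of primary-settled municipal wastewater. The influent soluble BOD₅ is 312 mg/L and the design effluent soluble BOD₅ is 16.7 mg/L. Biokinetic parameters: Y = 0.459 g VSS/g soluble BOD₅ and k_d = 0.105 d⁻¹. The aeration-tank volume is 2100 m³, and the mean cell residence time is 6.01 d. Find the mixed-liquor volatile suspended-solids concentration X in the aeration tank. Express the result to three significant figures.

X ≈ 1360 mg/L

X = Y·Q·ΔS·θ_c / [V·(1 + k_d θ_c)] = 0.459 × 5720 × (312 − 16.7) × 6.01 / [2100 × (1 + 0.105 × 6.01)] = 1360 mg/L.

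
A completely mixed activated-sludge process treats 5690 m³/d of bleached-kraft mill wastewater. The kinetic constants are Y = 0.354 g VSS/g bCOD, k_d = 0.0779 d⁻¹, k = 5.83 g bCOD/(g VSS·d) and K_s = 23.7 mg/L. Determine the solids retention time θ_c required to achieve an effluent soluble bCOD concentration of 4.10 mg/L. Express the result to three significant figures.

From 1/θ_c = Y·k·S/(K_s + S) − k_d: Y·k·S/(K_s+S) = 0.354 × 5.83 × 4.10 / (23.7 + 4.10) = 0.3044 d⁻¹.
Then 1/θ_c = μ − k_d = 0.3044 − 0.0779 = 0.2265 d⁻¹, giving θ_c = 4.415 d.

θ_c ≈ 4.42 d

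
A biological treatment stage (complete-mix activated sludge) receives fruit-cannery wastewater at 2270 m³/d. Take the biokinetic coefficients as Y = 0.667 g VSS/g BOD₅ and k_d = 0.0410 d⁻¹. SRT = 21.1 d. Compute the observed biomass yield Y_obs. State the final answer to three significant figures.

Y_obs ≈ 0.358 g VSS/g BOD₅

The observed yield is Y_obs = Y/(1 + k_d·θ_c) = 0.667 / (1 + 0.0410 × 21.1) = 0.667 / 1.865 = 0.3576 g VSS per g BOD₅ removed.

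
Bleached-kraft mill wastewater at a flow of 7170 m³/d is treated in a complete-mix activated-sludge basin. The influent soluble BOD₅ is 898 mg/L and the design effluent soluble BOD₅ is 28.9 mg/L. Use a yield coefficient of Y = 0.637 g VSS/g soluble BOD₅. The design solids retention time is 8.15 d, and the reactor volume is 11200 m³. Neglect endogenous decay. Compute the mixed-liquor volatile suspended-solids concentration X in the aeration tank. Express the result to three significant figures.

Without decay, X = Y Q (S₀−S) θ_c / V = 0.637 × 7170 × (898 − 28.9) × 8.15 / 11200 = 2888 mg/L.

X ≈ 2890 mg/L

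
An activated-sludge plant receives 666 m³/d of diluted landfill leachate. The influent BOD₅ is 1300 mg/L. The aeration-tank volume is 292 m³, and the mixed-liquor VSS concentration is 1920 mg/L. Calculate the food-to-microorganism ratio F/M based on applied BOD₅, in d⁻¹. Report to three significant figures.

F/M = Q·S₀ / (V·X) = 666 × 1300 / (292.0 × 1920) = 1.544 g BOD₅·(g VSS·d)⁻¹.

F/M ≈ 1.54 d⁻¹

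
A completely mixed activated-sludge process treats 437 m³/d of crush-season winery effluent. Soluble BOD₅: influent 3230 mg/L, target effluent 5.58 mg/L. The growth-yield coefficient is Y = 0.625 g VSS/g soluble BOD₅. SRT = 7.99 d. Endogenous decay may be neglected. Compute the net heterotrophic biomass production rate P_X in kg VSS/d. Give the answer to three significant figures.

P_X ≈ 881 kg VSS/d

No decay correction is needed, so Y_obs = Y = 0.625.
Mass of soluble BOD₅ removed per day: Q(S₀ − S) = 437 × 3224 g/m³ = 1409 kg/d.
P_X = Y_obs · Q(S₀ − S) = 0.6250 × 1409 = 880.7 kg VSS/d.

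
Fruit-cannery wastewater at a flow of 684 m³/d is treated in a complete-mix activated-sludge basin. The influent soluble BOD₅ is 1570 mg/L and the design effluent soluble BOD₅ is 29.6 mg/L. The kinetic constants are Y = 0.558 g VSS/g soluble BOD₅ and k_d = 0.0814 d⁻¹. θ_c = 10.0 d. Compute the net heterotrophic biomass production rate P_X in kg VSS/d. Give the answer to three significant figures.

Correct the yield for decay: Y_obs = Y/(1 + k_d θ_c) = 0.558 / (1 + 0.0814 × 10.0) = 0.558 / 1.814 = 0.3076.
Substrate removed = Q·(S₀ − S) = 684 m³/d × (1570 − 29.6) g/m³ = 1.05×10^6 g/d = 1054 kg/d.
P_X = Y_obs · Q(S₀ − S) = 0.3076 × 1054 = 324.1 kg VSS/d.

P_X ≈ 324 kg VSS/d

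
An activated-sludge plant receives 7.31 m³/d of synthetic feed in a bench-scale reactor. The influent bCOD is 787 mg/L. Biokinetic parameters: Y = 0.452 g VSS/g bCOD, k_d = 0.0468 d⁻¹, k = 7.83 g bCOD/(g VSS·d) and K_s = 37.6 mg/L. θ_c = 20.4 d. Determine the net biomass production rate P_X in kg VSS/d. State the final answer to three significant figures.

P_X ≈ 1.33 kg VSS/d

From the Monod/SRT balance for a CMAS, S = K_s·(1+k_d θ_c)/[θ_c·(Y k − k_d) − 1] = 37.6 × (1 + 0.0468 × 20.4) / [20.4 × (0.452 × 7.83 − 0.0468) − 1] = 73.50 / 70.24 = 1.046 mg/L.
The observed yield is Y_obs = Y/(1 + k_d·θ_c) = 0.452 / (1 + 0.0468 × 20.4) = 0.452 / 1.955 = 0.2312 g VSS per g bCOD removed.
ΔS = 787 − 1.05 = 786.0 mg/L, so the substrate removal rate is 7.31 × 786.0/1000 = 5.745 kg bCOD/d.
So the net sludge growth is P_X = 0.2312 × 5.745 = 1.329 kg VSS/d.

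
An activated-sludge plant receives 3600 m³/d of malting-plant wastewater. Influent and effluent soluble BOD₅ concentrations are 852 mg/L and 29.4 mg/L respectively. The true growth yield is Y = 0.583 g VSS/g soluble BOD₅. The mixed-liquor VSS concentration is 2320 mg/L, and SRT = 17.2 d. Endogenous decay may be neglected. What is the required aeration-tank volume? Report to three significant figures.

V ≈ 12800 m³

Biomass mass balance (decay neglected): V·X = Y·Q·(S₀ − S)·θ_c, so V = 0.583 × 3600 × (852 − 29.4) × 17.2 / 2320 = 12800 m³.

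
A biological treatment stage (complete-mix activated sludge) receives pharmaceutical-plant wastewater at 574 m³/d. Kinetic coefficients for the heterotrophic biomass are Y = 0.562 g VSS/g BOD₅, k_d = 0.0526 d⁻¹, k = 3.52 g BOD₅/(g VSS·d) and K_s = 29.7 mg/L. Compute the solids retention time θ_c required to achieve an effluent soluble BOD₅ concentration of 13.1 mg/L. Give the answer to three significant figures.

Specific growth rate at S = 13.1 mg/L: μ = YkS/(K_s+S) = 0.562·3.52·13.1/(29.7+13.1) = 0.6055 d⁻¹.
θ_c = 1/(μ − k_d) = 1/(0.6055 − 0.0526) = 1/0.5529 = 1.809 d.

θ_c ≈ 1.81 d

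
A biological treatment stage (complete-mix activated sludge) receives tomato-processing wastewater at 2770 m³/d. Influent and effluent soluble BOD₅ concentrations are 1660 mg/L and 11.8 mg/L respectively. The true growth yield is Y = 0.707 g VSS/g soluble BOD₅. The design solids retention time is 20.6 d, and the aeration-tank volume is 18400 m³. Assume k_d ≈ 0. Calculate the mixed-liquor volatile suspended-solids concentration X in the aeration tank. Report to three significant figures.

X ≈ 3610 mg/L

Without decay, X = Y Q (S₀−S) θ_c / V = 0.707 × 2770 × (1660 − 11.8) × 20.6 / 18400 = 3614 mg/L.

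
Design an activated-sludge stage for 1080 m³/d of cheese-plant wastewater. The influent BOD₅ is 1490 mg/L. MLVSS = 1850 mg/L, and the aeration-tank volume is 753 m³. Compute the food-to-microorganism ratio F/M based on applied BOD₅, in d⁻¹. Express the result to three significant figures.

F/M ≈ 1.16 d⁻¹

Food-to-microorganism ratio F/M = Q S₀ / (V X) = 1080 × 1490 / (753.0 × 1850) = 1.155 d⁻¹.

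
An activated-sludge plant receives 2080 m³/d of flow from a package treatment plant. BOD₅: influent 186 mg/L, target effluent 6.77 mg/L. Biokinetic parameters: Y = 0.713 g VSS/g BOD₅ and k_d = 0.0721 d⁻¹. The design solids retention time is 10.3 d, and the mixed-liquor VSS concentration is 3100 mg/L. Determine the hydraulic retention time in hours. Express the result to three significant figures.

From the SRT design equation V = Y Q (S₀−S) θ_c / [X (1 + k_d θ_c)] = 0.713 × 2080 × (186 − 6.77) × 10.3 / [3100 × (1 + 0.0721 × 10.3)] = 2.74×10^6 / 5402 = 506.8 m³.
τ = V/Q = 506.8/2080 = 0.2437 d, or 5.848 h.

τ ≈ 5.85 h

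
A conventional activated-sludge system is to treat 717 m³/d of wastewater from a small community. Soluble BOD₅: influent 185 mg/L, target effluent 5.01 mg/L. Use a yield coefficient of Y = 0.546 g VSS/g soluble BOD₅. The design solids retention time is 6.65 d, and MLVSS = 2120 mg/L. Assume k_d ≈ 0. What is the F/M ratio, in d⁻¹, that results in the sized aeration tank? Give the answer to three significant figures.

With k_d = 0 the design equation reduces to V = Y Q (S₀−S) θ_c / X = 0.546 × 717 × (185 − 5.01) × 6.65 / 2120 = 221.0 m³.
F/M = applied load / biomass = Q·S₀/(V·X) = 717 × 185 / (221.0 × 2120) = 0.2831 d⁻¹.

F/M ≈ 0.283 d⁻¹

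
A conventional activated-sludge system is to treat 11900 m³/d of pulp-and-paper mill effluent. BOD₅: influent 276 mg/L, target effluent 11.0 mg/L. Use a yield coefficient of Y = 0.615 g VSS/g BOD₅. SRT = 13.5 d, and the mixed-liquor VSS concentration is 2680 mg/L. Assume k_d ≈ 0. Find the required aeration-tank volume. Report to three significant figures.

With k_d = 0 the design equation reduces to V = Y Q (S₀−S) θ_c / X = 0.615 × 11900 × (276 − 11.0) × 13.5 / 2680 = 9769 m³.

V ≈ 9770 m³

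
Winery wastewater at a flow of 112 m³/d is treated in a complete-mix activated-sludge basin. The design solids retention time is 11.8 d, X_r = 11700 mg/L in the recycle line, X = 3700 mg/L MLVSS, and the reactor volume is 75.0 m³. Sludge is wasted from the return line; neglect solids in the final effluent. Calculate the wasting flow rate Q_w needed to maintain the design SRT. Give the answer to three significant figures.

Q_w ≈ 2.01 m³/d

θ_c = V·X/(Q_w·X_r) when wasting from the recycle, so Q_w = V·X/(θ_c·X_r) = 75.00 × 3700 / (11.8 × 11700) = 2.010 m³/d.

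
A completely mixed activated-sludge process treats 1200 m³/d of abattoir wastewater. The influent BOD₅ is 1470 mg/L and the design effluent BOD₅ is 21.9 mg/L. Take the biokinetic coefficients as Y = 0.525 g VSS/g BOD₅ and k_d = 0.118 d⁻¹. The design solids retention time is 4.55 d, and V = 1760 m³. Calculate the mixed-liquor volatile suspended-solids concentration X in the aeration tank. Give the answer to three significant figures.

From V·X·(1 + k_d·θ_c) = Y·Q·(S₀ − S)·θ_c: X = 0.525 × 1200 × (1470 − 21.9) × 4.55 / [1760 × (1 + 0.118 × 4.55)] = 1535 mg/L.

X ≈ 1530 mg/L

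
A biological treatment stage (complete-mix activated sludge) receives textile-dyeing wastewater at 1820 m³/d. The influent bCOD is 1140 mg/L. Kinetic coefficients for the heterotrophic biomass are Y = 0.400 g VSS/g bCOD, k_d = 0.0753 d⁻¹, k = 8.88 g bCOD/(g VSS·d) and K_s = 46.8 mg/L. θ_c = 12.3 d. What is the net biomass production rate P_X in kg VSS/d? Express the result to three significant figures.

For a completely mixed reactor with recycle the Lawrence–McCarty relation gives S = K_s·(1 + k_d·θ_c) / [θ_c·(Y·k − k_d) − 1] = 46.8 × (1 + 0.0753 × 12.3) / [12.3 × (0.400 × 8.88 − 0.0753) − 1] = 90.15 / 41.76 = 2.158 mg/L.
Correct the yield for decay: Y_obs = Y/(1 + k_d θ_c) = 0.400 / (1 + 0.0753 × 12.3) = 0.400 / 1.926 = 0.2077.
ΔS = 1140 − 2.16 = 1138 mg/L, so the substrate removal rate is 1820 × 1138/1000 = 2071 kg bCOD/d.
So the net sludge growth is P_X = 0.2077 × 2071 = 430.0 kg VSS/d.

P_X ≈ 430 kg VSS/d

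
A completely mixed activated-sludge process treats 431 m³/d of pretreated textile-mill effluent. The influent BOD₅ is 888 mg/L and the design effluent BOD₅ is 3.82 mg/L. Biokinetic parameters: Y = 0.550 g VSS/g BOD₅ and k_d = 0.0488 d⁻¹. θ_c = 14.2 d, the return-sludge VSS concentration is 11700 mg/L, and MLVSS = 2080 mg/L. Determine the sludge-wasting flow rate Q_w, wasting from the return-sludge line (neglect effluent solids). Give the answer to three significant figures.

Q_w ≈ 10.6 m³/d

Rearranging the biomass balance for a CMAS with decay, V = Y·Q·ΔS·θ_c / [X·(1+k_d θ_c)] = 0.550 × 431 × (888 − 3.82) × 14.2 / [2080 × (1 + 0.0488 × 14.2)] = 2.98×10^6 / 3521 = 845.2 m³.
Q_w = (V·X)/(θ_c X_r) = 845.2 × 2080 / (14.2 × 11700) = 10.58 m³/d.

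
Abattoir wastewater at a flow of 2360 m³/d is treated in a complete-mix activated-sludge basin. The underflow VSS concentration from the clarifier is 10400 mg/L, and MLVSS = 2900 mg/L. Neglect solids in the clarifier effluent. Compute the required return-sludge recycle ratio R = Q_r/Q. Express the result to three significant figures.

R ≈ 0.387

R = Q_r/Q = X/(X_r − X) = 2900 / (10400 − 2900) = 0.3867.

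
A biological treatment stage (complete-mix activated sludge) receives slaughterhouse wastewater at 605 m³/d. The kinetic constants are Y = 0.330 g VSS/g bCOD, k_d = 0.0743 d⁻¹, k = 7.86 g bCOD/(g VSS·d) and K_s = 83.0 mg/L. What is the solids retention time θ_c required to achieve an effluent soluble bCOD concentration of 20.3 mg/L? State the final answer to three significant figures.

θ_c ≈ 2.30 d

At the target effluent, Y k S/(K_s+S) = 0.330×7.86×20.3/103.3 = 0.5097 d⁻¹.
1/θ_c = 0.5097 − 0.0743 = 0.4354 d⁻¹, so θ_c = 2.297 d.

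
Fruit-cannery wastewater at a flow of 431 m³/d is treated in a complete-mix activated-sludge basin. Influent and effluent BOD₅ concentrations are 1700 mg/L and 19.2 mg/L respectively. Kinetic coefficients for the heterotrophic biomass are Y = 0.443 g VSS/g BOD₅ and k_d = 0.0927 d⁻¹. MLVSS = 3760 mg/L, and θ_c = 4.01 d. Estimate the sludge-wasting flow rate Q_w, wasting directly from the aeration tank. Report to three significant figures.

Rearranging the biomass balance for a CMAS with decay, V = Y·Q·ΔS·θ_c / [X·(1+k_d θ_c)] = 0.443 × 431 × (1700 − 19.2) × 4.01 / [3760 × (1 + 0.0927 × 4.01)] = 1.29×10^6 / 5158 = 249.5 m³.
Wasting from the aeration tank: Q_w = V / θ_c = 249.5 / 4.01 = 62.22 m³/d.

Q_w ≈ 62.2 m³/d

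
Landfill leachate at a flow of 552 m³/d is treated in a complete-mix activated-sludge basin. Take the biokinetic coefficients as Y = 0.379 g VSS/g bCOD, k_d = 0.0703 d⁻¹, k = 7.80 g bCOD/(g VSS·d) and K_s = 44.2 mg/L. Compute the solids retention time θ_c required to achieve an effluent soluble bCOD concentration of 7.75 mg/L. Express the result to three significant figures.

From 1/θ_c = Y·k·S/(K_s + S) − k_d: Y·k·S/(K_s+S) = 0.379 × 7.80 × 7.75 / (44.2 + 7.75) = 0.4410 d⁻¹.
Then 1/θ_c = μ − k_d = 0.4410 − 0.0703 = 0.3707 d⁻¹, giving θ_c = 2.698 d.

θ_c ≈ 2.70 d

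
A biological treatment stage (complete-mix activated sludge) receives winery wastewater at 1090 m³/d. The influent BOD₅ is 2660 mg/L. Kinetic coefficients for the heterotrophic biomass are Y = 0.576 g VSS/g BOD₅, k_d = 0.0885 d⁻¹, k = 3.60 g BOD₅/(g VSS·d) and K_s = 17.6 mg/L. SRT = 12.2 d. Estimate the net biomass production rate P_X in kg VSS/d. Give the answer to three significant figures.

P_X ≈ 803 kg VSS/d

For a completely mixed reactor with recycle the Lawrence–McCarty relation gives S = K_s·(1 + k_d·θ_c) / [θ_c·(Y·k − k_d) − 1] = 17.6 × (1 + 0.0885 × 12.2) / [12.2 × (0.576 × 3.60 − 0.0885) − 1] = 36.60 / 23.22 = 1.576 mg/L.
Observed yield with endogenous decay: Y_obs = Y / (1 + k_d·θ_c) = 0.576 / (1 + 0.0885 × 12.2) = 0.576 / 2.080 = 0.2770 g VSS/g BOD₅.
Mass of BOD₅ removed per day: Q(S₀ − S) = 1090 × 2658 g/m³ = 2898 kg/d.
So the net sludge growth is P_X = 0.2770 × 2898 = 802.5 kg VSS/d.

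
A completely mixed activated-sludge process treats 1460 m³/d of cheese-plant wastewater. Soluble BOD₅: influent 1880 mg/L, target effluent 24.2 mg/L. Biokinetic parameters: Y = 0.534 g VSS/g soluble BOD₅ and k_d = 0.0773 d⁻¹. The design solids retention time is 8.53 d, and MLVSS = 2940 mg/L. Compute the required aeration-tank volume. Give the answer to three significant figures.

Steady-state biomass mass balance: V·X·(1 + k_d·θ_c) = Y·Q·(S₀ − S)·θ_c, so V = 0.534 × 1460 × (1880 − 24.2) × 8.53 / [2940 × (1 + 0.0773 × 8.53)] = 1.23×10^7 / 4879 = 2530 m³.

V ≈ 2530 m³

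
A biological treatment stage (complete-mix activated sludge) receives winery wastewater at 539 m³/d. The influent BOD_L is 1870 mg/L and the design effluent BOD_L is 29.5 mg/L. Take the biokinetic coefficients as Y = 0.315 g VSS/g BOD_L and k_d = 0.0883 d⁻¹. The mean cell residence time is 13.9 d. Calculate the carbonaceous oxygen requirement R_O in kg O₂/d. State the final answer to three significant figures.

R_O ≈ 793 kg O₂/d

Observed yield with endogenous decay: Y_obs = Y / (1 + k_d·θ_c) = 0.315 / (1 + 0.0883 × 13.9) = 0.315 / 2.227 = 0.1414 g VSS/g BOD_L.
ΔS = 1870 − 29.5 = 1840 mg/L, so the substrate removal rate is 539 × 1840/1000 = 992.0 kg BOD_L/d.
Biomass synthesised: P_X = Y_obs × 992.0 = 140.3 kg VSS/d.
R_O = Q·(S₀ − S) − 1.42·P_X = 992.0 − 1.42 × 140.3 = 792.8 kg O₂/d.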